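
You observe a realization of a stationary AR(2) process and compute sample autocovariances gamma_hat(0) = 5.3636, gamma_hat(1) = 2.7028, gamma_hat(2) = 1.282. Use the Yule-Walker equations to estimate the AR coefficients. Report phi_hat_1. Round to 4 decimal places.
\hat\phi_{1} = 0.5140

The Yule-Walker equations for an AR(p) process read, in matrix form,
  Gamma_p phi = r_p,   with   (Gamma_p)_{ij} = gamma(|i - j|),
                       (r_p)_i = gamma(i),   i,j = 1..p.
Substitute the sample gammas (Toeplitz matrix and right-hand side of size 2):
  Gamma_p = [[5.3636, 2.7028], [2.7028, 5.3636]]
  r_p     = [2.7028, 1.282]
Written out:
  5.3636 phi_1 + 2.7028 phi_2 = 2.7028
  2.7028 phi_1 + 5.3636 phi_2 = 1.282
Solve by Cramer's rule:
  det = gamma(0)^2 - gamma(1)^2 = (5.3636)^2 - (2.7028)^2 = 28.76820496 - 7.30512784 = 21.46307712
  phi_hat_1 = [gamma(1) gamma(0) - gamma(1) gamma(2)] / det = [(2.7028)(5.3636) - (2.7028)(1.282)] / 21.46307712 = 11.03174848 / 21.46307712 = 0.514
  phi_hat_2 = [gamma(0) gamma(2) - gamma(1)^2] / det = [(5.3636)(1.282) - (2.7028)^2] / 21.46307712 = -0.42899264 / 21.46307712 = -0.02
So phi_hat = [0.5140, -0.0200].
Therefore phi_hat_1 = 0.5140.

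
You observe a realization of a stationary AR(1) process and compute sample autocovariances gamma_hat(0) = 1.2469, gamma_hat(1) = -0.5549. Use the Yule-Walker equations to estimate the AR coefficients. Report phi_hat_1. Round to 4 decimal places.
\hat\phi_{1} = -0.4450

The Yule-Walker equations for an AR(p) process read, in matrix form,
  Gamma_p phi = r_p,   with   (Gamma_p)_{ij} = gamma(|i - j|),
                       (r_p)_i = gamma(i),   i,j = 1..p.
Substitute the sample gammas (Toeplitz matrix and right-hand side of size 1):
  Gamma_p = [[1.2469]]
  r_p     = [-0.5549]
With p = 1 this is the single equation gamma(0) phi_1 = gamma(1):
  phi_hat_1 = gamma(1) / gamma(0) = -0.5549 / 1.2469 = -0.4450.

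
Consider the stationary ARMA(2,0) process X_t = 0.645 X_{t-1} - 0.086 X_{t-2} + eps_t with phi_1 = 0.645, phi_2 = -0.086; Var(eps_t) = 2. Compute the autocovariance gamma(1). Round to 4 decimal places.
\gamma(1) = 1.8489

Multiply the model equation by X_{t-k} and take expectations. With theta_0 = psi_0 = 1 and psi_j the MA(infinity) weights, this gives
  gamma(k) - sum_i phi_i gamma(k-i) = c_k,
  c_k = sigma^2 * sum_{j=k..q} theta_j psi_{j-k}   (c_k = 0 for k > q),
using gamma(-m) = gamma(m).
Pure AR (q = 0): c_0 = sigma^2 = 2, c_k = 0 for k >= 1.
Equations for k = 0, 1, 2 (AR order 2, c_2 = 0):
  (E0) gamma(0) = phi_1 gamma(1) + phi_2 gamma(2) + c_0
  (E1) gamma(1) = phi_1 gamma(0) + phi_2 gamma(1) + c_1
  (E2) gamma(2) = phi_1 gamma(1) + phi_2 gamma(0)
From (E1): gamma(1) = A gamma(0) + B with
  A = phi_1 / (1 - phi_2) = 0.645 / 1.086 = 0.593923,   B = c_1 / (1 - phi_2) = 0 / 1.086 = 0.
Insert (E2) into (E0): gamma(0) (1 - phi_2^2) = phi_1 (1 + phi_2) gamma(1) + c_0.
  phi_1 (1 + phi_2) = (0.645)(0.914) = 0.58953,   1 - phi_2^2 = 0.992604.
Replace gamma(1) by A gamma(0) + B and collect gamma(0):
  gamma(0) [0.992604 - (0.58953)(0.593923)] = c_0 = 2
  gamma(0) * 0.642469 = 2
  gamma(0) = 2 / 0.642469 = 3.112992.
  gamma(1) = A gamma(0) = (0.593923)(3.112992) = 1.848876.
Therefore gamma(1) = 1.8489 (to 4 decimal places).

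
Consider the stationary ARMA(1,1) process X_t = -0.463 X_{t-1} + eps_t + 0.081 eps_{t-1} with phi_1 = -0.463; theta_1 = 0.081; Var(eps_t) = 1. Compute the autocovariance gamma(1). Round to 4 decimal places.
\gamma(1) = -0.4680

Multiply the model equation by X_{t-k} and take expectations. With theta_0 = psi_0 = 1 and psi_j the MA(infinity) weights, this gives
  gamma(k) - sum_i phi_i gamma(k-i) = c_k,
  c_k = sigma^2 * sum_{j=k..q} theta_j psi_{j-k}   (c_k = 0 for k > q),
using gamma(-m) = gamma(m).
psi-weights needed (psi_j = theta_j + sum_i phi_i psi_{j-i}):
  psi_1 = theta_1 + phi_1 = 0.081 + (-0.463) = -0.382
Right-hand sides:
  c_0 = sigma^2 (1 + theta_1 psi_1) = 1 * (1 + (0.081)(-0.382)) = 1 * 0.969058 = 0.969058
  c_1 = sigma^2 theta_1 = 1 * (0.081) = 0.081
  c_2 = 0
Equations for k = 0 and k = 1 (AR order 1):
  gamma(0) = phi_1 gamma(1) + c_0
  gamma(1) = phi_1 gamma(0) + c_1
Substituting the second into the first: gamma(0) (1 - phi_1^2) = c_0 + phi_1 c_1, so
  gamma(0) = (c_0 + phi_1 c_1) / (1 - phi_1^2) = (0.969058 + (-0.463)(0.081)) / (1 - (-0.463)^2) = 0.931555 / 0.785631 = 1.185741.
  gamma(1) = phi_1 gamma(0) + c_1 = (-0.463)(1.185741) + (0.081) = -0.467998.
Therefore gamma(1) = -0.4680 (to 4 decimal places).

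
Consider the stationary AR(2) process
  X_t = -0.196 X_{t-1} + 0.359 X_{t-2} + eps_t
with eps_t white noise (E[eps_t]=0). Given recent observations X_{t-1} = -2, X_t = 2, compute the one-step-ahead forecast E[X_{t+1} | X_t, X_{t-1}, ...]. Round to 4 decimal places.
E[X_{t+1} \mid \mathcal F_t] = -1.1100

For an AR(p) model X_t = c + sum_i phi_i X_{t-i} + eps_t, the
one-step-ahead conditional mean is
  E[X_{t+1} | X_t, ...] = c + sum_i phi_i X_{t+1-i}.
Substitute known values:
  E[X_{t+1} | ...] = (-0.196) * (2) + (0.359) * (-2)
                   = -1.1100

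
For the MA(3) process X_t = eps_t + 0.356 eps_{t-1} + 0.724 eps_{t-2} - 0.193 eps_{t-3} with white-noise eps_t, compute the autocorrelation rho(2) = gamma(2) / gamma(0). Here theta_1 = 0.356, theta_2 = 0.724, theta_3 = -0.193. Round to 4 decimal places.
\rho(2) = 0.3882

For an MA(q) process with theta_0 = 1, the autocovariance is
  gamma(k) = sigma^2 * sum_{i=0..q-k} theta_i * theta_{i+k},
and rho(k) = gamma(k) / gamma(0). Sigma^2 cancels.
  numerator   = (1)*(0.724) + (0.356)*(-0.193) = 0.655292.
  denominator = (1)^2 + (0.356)^2 + (0.724)^2 + (-0.193)^2 = 1.688161.
  rho(2) = 0.655292 / 1.688161 = 0.3882.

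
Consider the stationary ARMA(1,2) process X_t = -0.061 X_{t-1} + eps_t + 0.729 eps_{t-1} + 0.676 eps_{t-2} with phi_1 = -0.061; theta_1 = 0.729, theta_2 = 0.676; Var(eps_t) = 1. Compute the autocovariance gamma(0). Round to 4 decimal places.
\gamma(0) = 1.8513

Multiply the model equation by X_{t-k} and take expectations. With theta_0 = psi_0 = 1 and psi_j the MA(infinity) weights, this gives
  gamma(k) - sum_i phi_i gamma(k-i) = c_k,
  c_k = sigma^2 * sum_{j=k..q} theta_j psi_{j-k}   (c_k = 0 for k > q),
using gamma(-m) = gamma(m).
psi-weights needed (psi_j = theta_j + sum_i phi_i psi_{j-i}):
  psi_1 = theta_1 + phi_1 = 0.729 + (-0.061) = 0.668
  psi_2 = theta_2 + phi_1 psi_1 = 0.676 + (-0.061)(0.668) = 0.635252
Right-hand sides:
  c_0 = sigma^2 (1 + theta_1 psi_1 + theta_2 psi_2) = 1 * (1 + (0.729)(0.668) + (0.676)(0.635252)) = 1 * 1.916402 = 1.916402
  c_1 = sigma^2 (theta_1 + theta_2 psi_1) = 1 * (0.729 + (0.676)(0.668)) = 1.180568
  c_2 = sigma^2 theta_2 = 1 * (0.676) = 0.676
Equations for k = 0 and k = 1 (AR order 1):
  gamma(0) = phi_1 gamma(1) + c_0
  gamma(1) = phi_1 gamma(0) + c_1
Substituting the second into the first: gamma(0) (1 - phi_1^2) = c_0 + phi_1 c_1, so
  gamma(0) = (c_0 + phi_1 c_1) / (1 - phi_1^2) = (1.916402 + (-0.061)(1.180568)) / (1 - (-0.061)^2) = 1.844388 / 0.996279 = 1.851276.
Therefore gamma(0) = 1.8513 (to 4 decimal places).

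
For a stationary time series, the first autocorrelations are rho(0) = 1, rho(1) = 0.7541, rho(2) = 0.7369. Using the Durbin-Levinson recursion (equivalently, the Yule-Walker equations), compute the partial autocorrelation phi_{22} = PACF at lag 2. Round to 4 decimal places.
\phi_{22} = 0.3900

The PACF at lag k is phi_{kk}, the last component of the solution
to the Yule-Walker system G_k phi = r_k where
  (G_k)_{ij} = rho(|i - j|), (r_k)_i = rho(i), i,j = 1..k.
Equivalently, Durbin-Levinson gives phi_{kk} iteratively:
  phi_{11} = rho(1)
  phi_{kk} = [rho(k) - sum_{j=1..k-1} phi_{k-1,j} rho(k-j)]
            / [1 - sum_{j=1..k-1} phi_{k-1,j} rho(j)],
  phi_{k,j} = phi_{k-1,j} - phi_{kk} phi_{k-1,k-j},  j = 1..k-1.
Step k = 1:
  phi_11 = rho(1) = 0.7541.
Step k = 2:
  phi_22 = [rho(2) - phi_11 rho(1)] / [1 - phi_11 rho(1)] = [0.7369 - (0.7541)(0.7541)] / [1 - (0.7541)(0.7541)]
         = 0.16823319 / 0.43133319 = 0.39.
Therefore phi_{22} = 0.3900.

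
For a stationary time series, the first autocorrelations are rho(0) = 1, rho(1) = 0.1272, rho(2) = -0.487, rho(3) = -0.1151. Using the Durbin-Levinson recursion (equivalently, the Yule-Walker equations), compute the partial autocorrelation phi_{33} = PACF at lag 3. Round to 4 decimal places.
\phi_{33} = 0.0600

The PACF at lag k is phi_{kk}, the last component of the solution
to the Yule-Walker system G_k phi = r_k where
  (G_k)_{ij} = rho(|i - j|), (r_k)_i = rho(i), i,j = 1..k.
Equivalently, Durbin-Levinson gives phi_{kk} iteratively:
  phi_{11} = rho(1)
  phi_{kk} = [rho(k) - sum_{j=1..k-1} phi_{k-1,j} rho(k-j)]
            / [1 - sum_{j=1..k-1} phi_{k-1,j} rho(j)],
  phi_{k,j} = phi_{k-1,j} - phi_{kk} phi_{k-1,k-j},  j = 1..k-1.
Step k = 1:
  phi_11 = rho(1) = 0.1272.
Step k = 2:
  phi_22 = [rho(2) - phi_11 rho(1)] / [1 - phi_11 rho(1)] = [-0.487 - (0.1272)(0.1272)] / [1 - (0.1272)(0.1272)]
         = -0.50317984 / 0.98382016 = -0.511455.
  Update: phi_21 = phi_11 - phi_22 phi_11 = 0.1272 - (-0.511455)(0.1272) = 0.192257.
Step k = 3:
  phi_33 = [rho(3) - phi_21 rho(2) - phi_22 rho(1)] / [1 - phi_21 rho(1) - phi_22 rho(2)]
    numerator   = -0.1151 - (0.192257)(-0.487) - (-0.511455)(0.1272) = 0.04358629
    denominator = 1 - (0.192257)(0.1272) - (-0.511455)(-0.487) = 0.72646626
  phi_33 = 0.04358629 / 0.72646626 = 0.06.
Therefore phi_{33} = 0.0600.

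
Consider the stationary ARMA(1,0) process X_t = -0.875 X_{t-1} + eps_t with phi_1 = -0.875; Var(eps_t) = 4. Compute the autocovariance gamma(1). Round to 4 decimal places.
\gamma(1) = -14.9333

Multiply the model equation by X_{t-k} and take expectations. With theta_0 = psi_0 = 1 and psi_j the MA(infinity) weights, this gives
  gamma(k) - sum_i phi_i gamma(k-i) = c_k,
  c_k = sigma^2 * sum_{j=k..q} theta_j psi_{j-k}   (c_k = 0 for k > q),
using gamma(-m) = gamma(m).
Pure AR (q = 0): c_0 = sigma^2 = 4, c_k = 0 for k >= 1.
Equations for k = 0 and k = 1 (AR order 1):
  gamma(0) = phi_1 gamma(1) + c_0
  gamma(1) = phi_1 gamma(0) + c_1
Substituting the second into the first: gamma(0) (1 - phi_1^2) = c_0 + phi_1 c_1, so
  gamma(0) = c_0 / (1 - phi_1^2) = 4 / (1 - (-0.875)^2) = 4 / 0.234375 = 17.066667.
  gamma(1) = phi_1 gamma(0) = (-0.875)(17.066667) = -14.933333.
Therefore gamma(1) = -14.9333 (to 4 decimal places).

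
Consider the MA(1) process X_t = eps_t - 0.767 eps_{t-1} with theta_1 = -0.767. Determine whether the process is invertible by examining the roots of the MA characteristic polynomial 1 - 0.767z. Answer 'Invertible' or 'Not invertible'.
\text{Invertible}

The MA(q) characteristic polynomial is P(z) = 1 - 0.767z.
Invertibility requires all roots to lie outside the unit circle, i.e. |z| > 1 for every root.
This is linear in z: 1 + (-0.767) z = 0  =>  z = -1/(-0.767) = 1.303781,  |z| = 1.303781.
Moduli of all roots: 1.3038.
All moduli strictly greater than 1? Yes.
Verdict: Invertible.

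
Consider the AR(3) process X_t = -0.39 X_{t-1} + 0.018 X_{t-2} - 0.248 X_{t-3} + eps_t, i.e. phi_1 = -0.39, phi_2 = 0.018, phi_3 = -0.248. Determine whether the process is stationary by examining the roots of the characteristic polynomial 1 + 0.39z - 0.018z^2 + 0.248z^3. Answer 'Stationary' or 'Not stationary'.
\text{Stationary}

The AR(p) characteristic polynomial is P(z) = 1 + 0.39z - 0.018z^2 + 0.248z^3.
Stationarity requires all roots to lie outside the unit circle, i.e. |z| > 1 for every root.
Degree 3: look for a simple real root z0 first, then factor out (1 - z/z0) and solve the remaining quadratic.
Testing z0 = -1.25: P(-1.25) = 1 + (0.39)(-1.25) + (-0.018)(-1.25)^2 + (0.248)(-1.25)^3
  = 1 + (-0.4875) + (-0.028125) + (-0.484375) = 0.  So z_0 = -1.25 is a root, |z_0| = 1.25.
Divide out the factor (1 + 0.8 z) = (1 - z/z0) (since 1/z0 = -0.8):
  P(z) = (1 + 0.8 z)(1 + (-0.41) z + (0.31) z^2)
  [check: z-coef -0.41 - (-0.8) = 0.39; z^2-coef 0.31 - (-0.8)(-0.41) = -0.018; z^3-coef -(-0.8)(0.31) = 0.248.]
Remaining roots from the quadratic factor 1 + (-0.41) z + (0.31) z^2:
  Set 1 + (-0.41) z + (0.31) z^2 = 0, i.e. a z^2 + b z + c = 0 with a = 0.31, b = -0.41, c = 1.
  Discriminant D = b^2 - 4ac = (-0.41)^2 - 4*(0.31)*1 = 0.1681 - (1.24) = -1.0719.
  D < 0, so the roots are the complex-conjugate pair z = (-b +/- i sqrt(-D)) / (2a) = 0.6613 +/- 1.6699i.
  For a conjugate pair |z|^2 = z * conj(z) = (product of roots) = c/a = 1/(0.31) = 3.225806, so |z| = sqrt(3.225806) = 1.7961 for both roots.
Moduli of all roots: 1.2500, 1.7961, 1.7961.
All moduli strictly greater than 1? Yes.
Verdict: Stationary.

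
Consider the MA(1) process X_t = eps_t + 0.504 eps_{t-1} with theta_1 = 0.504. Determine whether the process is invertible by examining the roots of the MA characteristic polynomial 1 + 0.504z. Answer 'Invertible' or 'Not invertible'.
\text{Invertible}

The MA(q) characteristic polynomial is P(z) = 1 + 0.504z.
Invertibility requires all roots to lie outside the unit circle, i.e. |z| > 1 for every root.
This is linear in z: 1 + (0.504) z = 0  =>  z = -1/(0.504) = -1.984127,  |z| = 1.984127.
Moduli of all roots: 1.9841.
All moduli strictly greater than 1? Yes.
Verdict: Invertible.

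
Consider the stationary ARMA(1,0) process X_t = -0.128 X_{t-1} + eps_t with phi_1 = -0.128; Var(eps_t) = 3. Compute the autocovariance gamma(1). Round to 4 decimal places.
\gamma(1) = -0.3904

Multiply the model equation by X_{t-k} and take expectations. With theta_0 = psi_0 = 1 and psi_j the MA(infinity) weights, this gives
  gamma(k) - sum_i phi_i gamma(k-i) = c_k,
  c_k = sigma^2 * sum_{j=k..q} theta_j psi_{j-k}   (c_k = 0 for k > q),
using gamma(-m) = gamma(m).
Pure AR (q = 0): c_0 = sigma^2 = 3, c_k = 0 for k >= 1.
Equations for k = 0 and k = 1 (AR order 1):
  gamma(0) = phi_1 gamma(1) + c_0
  gamma(1) = phi_1 gamma(0) + c_1
Substituting the second into the first: gamma(0) (1 - phi_1^2) = c_0 + phi_1 c_1, so
  gamma(0) = c_0 / (1 - phi_1^2) = 3 / (1 - (-0.128)^2) = 3 / 0.983616 = 3.049971.
  gamma(1) = phi_1 gamma(0) = (-0.128)(3.049971) = -0.390396.
Therefore gamma(1) = -0.3904 (to 4 decimal places).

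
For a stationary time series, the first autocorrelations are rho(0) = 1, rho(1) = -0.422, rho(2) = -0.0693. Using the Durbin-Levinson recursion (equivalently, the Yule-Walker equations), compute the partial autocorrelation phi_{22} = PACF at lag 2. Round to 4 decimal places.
\phi_{22} = -0.3010

The PACF at lag k is phi_{kk}, the last component of the solution
to the Yule-Walker system G_k phi = r_k where
  (G_k)_{ij} = rho(|i - j|), (r_k)_i = rho(i), i,j = 1..k.
Equivalently, Durbin-Levinson gives phi_{kk} iteratively:
  phi_{11} = rho(1)
  phi_{kk} = [rho(k) - sum_{j=1..k-1} phi_{k-1,j} rho(k-j)]
            / [1 - sum_{j=1..k-1} phi_{k-1,j} rho(j)],
  phi_{k,j} = phi_{k-1,j} - phi_{kk} phi_{k-1,k-j},  j = 1..k-1.
Step k = 1:
  phi_11 = rho(1) = -0.422.
Step k = 2:
  phi_22 = [rho(2) - phi_11 rho(1)] / [1 - phi_11 rho(1)] = [-0.0693 - (-0.422)(-0.422)] / [1 - (-0.422)(-0.422)]
         = -0.247384 / 0.821916 = -0.301.
Therefore phi_{22} = -0.3010.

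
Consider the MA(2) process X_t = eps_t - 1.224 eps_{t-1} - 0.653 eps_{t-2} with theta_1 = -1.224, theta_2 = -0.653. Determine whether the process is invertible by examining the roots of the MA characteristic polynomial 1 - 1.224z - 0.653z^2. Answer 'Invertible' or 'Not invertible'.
\text{Not invertible}

The MA(q) characteristic polynomial is P(z) = 1 - 1.224z - 0.653z^2.
Invertibility requires all roots to lie outside the unit circle, i.e. |z| > 1 for every root.
Set 1 + (-1.224) z + (-0.653) z^2 = 0, i.e. a z^2 + b z + c = 0 with a = -0.653, b = -1.224, c = 1.
Discriminant D = b^2 - 4ac = (-1.224)^2 - 4*(-0.653)*1 = 1.498176 - (-2.612) = 4.110176.
D >= 0, so the roots are real: z = (-b +/- sqrt(D)) / (2a) = (1.224 +/- 2.027357) / (-1.306).
  z_1 = (1.224 + 2.027357) / (-1.306) = -2.4896,   |z_1| = 2.4896.
  z_2 = (1.224 - 2.027357) / (-1.306) = 0.6151,   |z_2| = 0.6151.
Moduli of all roots: 2.4896, 0.6151.
All moduli strictly greater than 1? No.
Verdict: Not invertible.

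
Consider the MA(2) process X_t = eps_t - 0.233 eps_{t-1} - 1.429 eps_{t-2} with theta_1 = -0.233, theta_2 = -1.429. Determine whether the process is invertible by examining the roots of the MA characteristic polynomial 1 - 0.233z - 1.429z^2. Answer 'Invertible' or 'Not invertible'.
\text{Not invertible}

The MA(q) characteristic polynomial is P(z) = 1 - 0.233z - 1.429z^2.
Invertibility requires all roots to lie outside the unit circle, i.e. |z| > 1 for every root.
Set 1 + (-0.233) z + (-1.429) z^2 = 0, i.e. a z^2 + b z + c = 0 with a = -1.429, b = -0.233, c = 1.
Discriminant D = b^2 - 4ac = (-0.233)^2 - 4*(-1.429)*1 = 0.054289 - (-5.716) = 5.770289.
D >= 0, so the roots are real: z = (-b +/- sqrt(D)) / (2a) = (0.233 +/- 2.402143) / (-2.858).
  z_1 = (0.233 + 2.402143) / (-2.858) = -0.922,   |z_1| = 0.922.
  z_2 = (0.233 - 2.402143) / (-2.858) = 0.759,   |z_2| = 0.759.
Moduli of all roots: 0.9220, 0.7590.
All moduli strictly greater than 1? No.
Verdict: Not invertible.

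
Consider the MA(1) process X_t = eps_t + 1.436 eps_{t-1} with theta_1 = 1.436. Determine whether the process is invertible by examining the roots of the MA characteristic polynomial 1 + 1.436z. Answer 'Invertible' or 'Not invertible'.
\text{Not invertible}

The MA(q) characteristic polynomial is P(z) = 1 + 1.436z.
Invertibility requires all roots to lie outside the unit circle, i.e. |z| > 1 for every root.
This is linear in z: 1 + (1.436) z = 0  =>  z = -1/(1.436) = -0.696379,  |z| = 0.696379.
Moduli of all roots: 0.6964.
All moduli strictly greater than 1? No.
Verdict: Not invertible.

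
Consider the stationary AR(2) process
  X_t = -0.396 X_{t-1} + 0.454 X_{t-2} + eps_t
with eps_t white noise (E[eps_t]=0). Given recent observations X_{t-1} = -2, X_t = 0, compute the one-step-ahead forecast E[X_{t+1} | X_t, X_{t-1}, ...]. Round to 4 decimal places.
E[X_{t+1} \mid \mathcal F_t] = -0.9080

For an AR(p) model X_t = c + sum_i phi_i X_{t-i} + eps_t, the
one-step-ahead conditional mean is
  E[X_{t+1} | X_t, ...] = c + sum_i phi_i X_{t+1-i}.
Substitute known values:
  E[X_{t+1} | ...] = (-0.396) * (0) + (0.454) * (-2)
                   = -0.9080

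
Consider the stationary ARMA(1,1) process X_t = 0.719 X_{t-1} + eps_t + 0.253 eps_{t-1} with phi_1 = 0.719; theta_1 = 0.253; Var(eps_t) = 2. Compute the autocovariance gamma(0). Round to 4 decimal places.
\gamma(0) = 5.9118

Multiply the model equation by X_{t-k} and take expectations. With theta_0 = psi_0 = 1 and psi_j the MA(infinity) weights, this gives
  gamma(k) - sum_i phi_i gamma(k-i) = c_k,
  c_k = sigma^2 * sum_{j=k..q} theta_j psi_{j-k}   (c_k = 0 for k > q),
using gamma(-m) = gamma(m).
psi-weights needed (psi_j = theta_j + sum_i phi_i psi_{j-i}):
  psi_1 = theta_1 + phi_1 = 0.253 + (0.719) = 0.972
Right-hand sides:
  c_0 = sigma^2 (1 + theta_1 psi_1) = 2 * (1 + (0.253)(0.972)) = 2 * 1.245916 = 2.491832
  c_1 = sigma^2 theta_1 = 2 * (0.253) = 0.506
  c_2 = 0
Equations for k = 0 and k = 1 (AR order 1):
  gamma(0) = phi_1 gamma(1) + c_0
  gamma(1) = phi_1 gamma(0) + c_1
Substituting the second into the first: gamma(0) (1 - phi_1^2) = c_0 + phi_1 c_1, so
  gamma(0) = (c_0 + phi_1 c_1) / (1 - phi_1^2) = (2.491832 + (0.719)(0.506)) / (1 - (0.719)^2) = 2.855646 / 0.483039 = 5.911833.
Therefore gamma(0) = 5.9118 (to 4 decimal places).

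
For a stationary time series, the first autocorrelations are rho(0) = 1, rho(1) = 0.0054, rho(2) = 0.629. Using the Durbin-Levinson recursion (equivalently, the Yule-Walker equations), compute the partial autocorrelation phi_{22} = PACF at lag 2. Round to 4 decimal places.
\phi_{22} = 0.6290

The PACF at lag k is phi_{kk}, the last component of the solution
to the Yule-Walker system G_k phi = r_k where
  (G_k)_{ij} = rho(|i - j|), (r_k)_i = rho(i), i,j = 1..k.
Equivalently, Durbin-Levinson gives phi_{kk} iteratively:
  phi_{11} = rho(1)
  phi_{kk} = [rho(k) - sum_{j=1..k-1} phi_{k-1,j} rho(k-j)]
            / [1 - sum_{j=1..k-1} phi_{k-1,j} rho(j)],
  phi_{k,j} = phi_{k-1,j} - phi_{kk} phi_{k-1,k-j},  j = 1..k-1.
Step k = 1:
  phi_11 = rho(1) = 0.0054.
Step k = 2:
  phi_22 = [rho(2) - phi_11 rho(1)] / [1 - phi_11 rho(1)] = [0.629 - (0.0054)(0.0054)] / [1 - (0.0054)(0.0054)]
         = 0.62897084 / 0.99997084 = 0.629.
Therefore phi_{22} = 0.6290.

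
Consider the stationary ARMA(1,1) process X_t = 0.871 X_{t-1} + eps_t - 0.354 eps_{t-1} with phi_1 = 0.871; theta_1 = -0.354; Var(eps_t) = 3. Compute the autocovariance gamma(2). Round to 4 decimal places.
\gamma(2) = 3.8714

Multiply the model equation by X_{t-k} and take expectations. With theta_0 = psi_0 = 1 and psi_j the MA(infinity) weights, this gives
  gamma(k) - sum_i phi_i gamma(k-i) = c_k,
  c_k = sigma^2 * sum_{j=k..q} theta_j psi_{j-k}   (c_k = 0 for k > q),
using gamma(-m) = gamma(m).
psi-weights needed (psi_j = theta_j + sum_i phi_i psi_{j-i}):
  psi_1 = theta_1 + phi_1 = -0.354 + (0.871) = 0.517
Right-hand sides:
  c_0 = sigma^2 (1 + theta_1 psi_1) = 3 * (1 + (-0.354)(0.517)) = 3 * 0.816982 = 2.450946
  c_1 = sigma^2 theta_1 = 3 * (-0.354) = -1.062
  c_2 = 0
Equations for k = 0 and k = 1 (AR order 1):
  gamma(0) = phi_1 gamma(1) + c_0
  gamma(1) = phi_1 gamma(0) + c_1
Substituting the second into the first: gamma(0) (1 - phi_1^2) = c_0 + phi_1 c_1, so
  gamma(0) = (c_0 + phi_1 c_1) / (1 - phi_1^2) = (2.450946 + (0.871)(-1.062)) / (1 - (0.871)^2) = 1.525944 / 0.241359 = 6.3223.
  gamma(1) = phi_1 gamma(0) + c_1 = (0.871)(6.3223) + (-1.062) = 4.444723.
For k = 2 (> q): gamma(2) = phi_1 gamma(1) = (0.871)(4.444723) = 3.871354.
Therefore gamma(2) = 3.8714 (to 4 decimal places).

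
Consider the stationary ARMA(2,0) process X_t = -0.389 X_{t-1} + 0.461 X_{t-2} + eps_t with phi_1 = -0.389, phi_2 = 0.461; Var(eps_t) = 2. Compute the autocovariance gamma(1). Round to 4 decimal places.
\gamma(1) = -3.8255

Multiply the model equation by X_{t-k} and take expectations. With theta_0 = psi_0 = 1 and psi_j the MA(infinity) weights, this gives
  gamma(k) - sum_i phi_i gamma(k-i) = c_k,
  c_k = sigma^2 * sum_{j=k..q} theta_j psi_{j-k}   (c_k = 0 for k > q),
using gamma(-m) = gamma(m).
Pure AR (q = 0): c_0 = sigma^2 = 2, c_k = 0 for k >= 1.
Equations for k = 0, 1, 2 (AR order 2, c_2 = 0):
  (E0) gamma(0) = phi_1 gamma(1) + phi_2 gamma(2) + c_0
  (E1) gamma(1) = phi_1 gamma(0) + phi_2 gamma(1) + c_1
  (E2) gamma(2) = phi_1 gamma(1) + phi_2 gamma(0)
From (E1): gamma(1) = A gamma(0) + B with
  A = phi_1 / (1 - phi_2) = -0.389 / 0.539 = -0.721707,   B = c_1 / (1 - phi_2) = 0 / 0.539 = 0.
Insert (E2) into (E0): gamma(0) (1 - phi_2^2) = phi_1 (1 + phi_2) gamma(1) + c_0.
  phi_1 (1 + phi_2) = (-0.389)(1.461) = -0.568329,   1 - phi_2^2 = 0.787479.
Replace gamma(1) by A gamma(0) + B and collect gamma(0):
  gamma(0) [0.787479 - (-0.568329)(-0.721707)] = c_0 = 2
  gamma(0) * 0.377312 = 2
  gamma(0) = 2 / 0.377312 = 5.300652.
  gamma(1) = A gamma(0) = (-0.721707)(5.300652) = -3.825517.
Therefore gamma(1) = -3.8255 (to 4 decimal places).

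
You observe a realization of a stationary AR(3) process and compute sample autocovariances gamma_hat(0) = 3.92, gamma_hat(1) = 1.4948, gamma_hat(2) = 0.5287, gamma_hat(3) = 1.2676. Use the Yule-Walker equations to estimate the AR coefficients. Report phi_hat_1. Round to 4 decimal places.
\hat\phi_{1} = 0.3900

The Yule-Walker equations for an AR(p) process read, in matrix form,
  Gamma_p phi = r_p,   with   (Gamma_p)_{ij} = gamma(|i - j|),
                       (r_p)_i = gamma(i),   i,j = 1..p.
Substitute the sample gammas (Toeplitz matrix and right-hand side of size 3):
  Gamma_p = [[3.92, 1.4948, 0.5287], [1.4948, 3.92, 1.4948], [0.5287, 1.4948, 3.92]]
  r_p     = [1.4948, 0.5287, 1.2676]
Written out (R1..R3):
  (R1) 3.92 phi_1 + 1.4948 phi_2 + 0.5287 phi_3 = 1.4948
  (R2) 1.4948 phi_1 + 3.92 phi_2 + 1.4948 phi_3 = 0.5287
  (R3) 0.5287 phi_1 + 1.4948 phi_2 + 3.92 phi_3 = 1.2676
Gaussian elimination:
  R2 <- R2 - (1.4948/3.92) R1 = R2 - (0.381327) R1:  3.349993 phi_2 + 1.293193 phi_3 = -0.041307
  R3 <- R3 - (0.5287/3.92) R1 = R3 - (0.134872) R1:  1.293193 phi_2 + 3.848693 phi_3 = 1.065993
  R3 <- R3 - (1.293193/3.349993) R2 = R3 - (0.386028) R2:  3.349484 phi_3 = 1.081938
Back-substitution:
  phi_hat_3 = 1.081938 / 3.349484 = 0.323016
  phi_hat_2 = (-0.041307 - (1.293193)(0.323016)) / 3.349993 = -0.137024
  phi_hat_1 = (1.4948 - (1.4948)(-0.137024) - (0.5287)(0.323016)) / 3.92 = 0.390011
So phi_hat = [0.3900, -0.1370, 0.3230].
Therefore phi_hat_1 = 0.3900.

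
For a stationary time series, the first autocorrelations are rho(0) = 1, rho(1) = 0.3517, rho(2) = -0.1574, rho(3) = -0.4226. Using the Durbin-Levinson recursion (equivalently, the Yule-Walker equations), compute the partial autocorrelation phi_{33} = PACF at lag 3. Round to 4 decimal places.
\phi_{33} = -0.3011

The PACF at lag k is phi_{kk}, the last component of the solution
to the Yule-Walker system G_k phi = r_k where
  (G_k)_{ij} = rho(|i - j|), (r_k)_i = rho(i), i,j = 1..k.
Equivalently, Durbin-Levinson gives phi_{kk} iteratively:
  phi_{11} = rho(1)
  phi_{kk} = [rho(k) - sum_{j=1..k-1} phi_{k-1,j} rho(k-j)]
            / [1 - sum_{j=1..k-1} phi_{k-1,j} rho(j)],
  phi_{k,j} = phi_{k-1,j} - phi_{kk} phi_{k-1,k-j},  j = 1..k-1.
Step k = 1:
  phi_11 = rho(1) = 0.3517.
Step k = 2:
  phi_22 = [rho(2) - phi_11 rho(1)] / [1 - phi_11 rho(1)] = [-0.1574 - (0.3517)(0.3517)] / [1 - (0.3517)(0.3517)]
         = -0.28109289 / 0.87630711 = -0.32077.
  Update: phi_21 = phi_11 - phi_22 phi_11 = 0.3517 - (-0.32077)(0.3517) = 0.464515.
Step k = 3:
  phi_33 = [rho(3) - phi_21 rho(2) - phi_22 rho(1)] / [1 - phi_21 rho(1) - phi_22 rho(2)]
    numerator   = -0.4226 - (0.464515)(-0.1574) - (-0.32077)(0.3517) = -0.23667063
    denominator = 1 - (0.464515)(0.3517) - (-0.32077)(-0.1574) = 0.78614099
  phi_33 = -0.23667063 / 0.78614099 = -0.3011.
Therefore phi_{33} = -0.3011.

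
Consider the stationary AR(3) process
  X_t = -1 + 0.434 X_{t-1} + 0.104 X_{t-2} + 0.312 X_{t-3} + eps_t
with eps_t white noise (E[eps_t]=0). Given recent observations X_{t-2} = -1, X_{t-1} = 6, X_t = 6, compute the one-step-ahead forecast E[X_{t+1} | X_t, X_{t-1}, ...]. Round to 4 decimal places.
E[X_{t+1} \mid \mathcal F_t] = 1.9160

For an AR(p) model X_t = c + sum_i phi_i X_{t-i} + eps_t, the
one-step-ahead conditional mean is
  E[X_{t+1} | X_t, ...] = c + sum_i phi_i X_{t+1-i}.
Substitute known values:
  E[X_{t+1} | ...] = -1 + (0.434) * (6) + (0.104) * (6) + (0.312) * (-1)
                   = 1.9160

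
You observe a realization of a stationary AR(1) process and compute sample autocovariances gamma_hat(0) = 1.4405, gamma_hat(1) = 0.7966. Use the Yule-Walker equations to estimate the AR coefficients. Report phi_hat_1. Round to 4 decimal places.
\hat\phi_{1} = 0.5530

The Yule-Walker equations for an AR(p) process read, in matrix form,
  Gamma_p phi = r_p,   with   (Gamma_p)_{ij} = gamma(|i - j|),
                       (r_p)_i = gamma(i),   i,j = 1..p.
Substitute the sample gammas (Toeplitz matrix and right-hand side of size 1):
  Gamma_p = [[1.4405]]
  r_p     = [0.7966]
With p = 1 this is the single equation gamma(0) phi_1 = gamma(1):
  phi_hat_1 = gamma(1) / gamma(0) = 0.7966 / 1.4405 = 0.5530.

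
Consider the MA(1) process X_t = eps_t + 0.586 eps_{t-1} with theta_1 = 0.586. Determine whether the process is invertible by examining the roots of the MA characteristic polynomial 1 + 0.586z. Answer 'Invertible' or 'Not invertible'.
\text{Invertible}

The MA(q) characteristic polynomial is P(z) = 1 + 0.586z.
Invertibility requires all roots to lie outside the unit circle, i.e. |z| > 1 for every root.
This is linear in z: 1 + (0.586) z = 0  =>  z = -1/(0.586) = -1.706485,  |z| = 1.706485.
Moduli of all roots: 1.7065.
All moduli strictly greater than 1? Yes.
Verdict: Invertible.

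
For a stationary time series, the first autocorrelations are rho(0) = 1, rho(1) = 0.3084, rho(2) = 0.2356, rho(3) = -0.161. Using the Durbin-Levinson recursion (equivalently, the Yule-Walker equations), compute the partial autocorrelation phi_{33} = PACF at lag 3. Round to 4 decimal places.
\phi_{33} = -0.3060

The PACF at lag k is phi_{kk}, the last component of the solution
to the Yule-Walker system G_k phi = r_k where
  (G_k)_{ij} = rho(|i - j|), (r_k)_i = rho(i), i,j = 1..k.
Equivalently, Durbin-Levinson gives phi_{kk} iteratively:
  phi_{11} = rho(1)
  phi_{kk} = [rho(k) - sum_{j=1..k-1} phi_{k-1,j} rho(k-j)]
            / [1 - sum_{j=1..k-1} phi_{k-1,j} rho(j)],
  phi_{k,j} = phi_{k-1,j} - phi_{kk} phi_{k-1,k-j},  j = 1..k-1.
Step k = 1:
  phi_11 = rho(1) = 0.3084.
Step k = 2:
  phi_22 = [rho(2) - phi_11 rho(1)] / [1 - phi_11 rho(1)] = [0.2356 - (0.3084)(0.3084)] / [1 - (0.3084)(0.3084)]
         = 0.14048944 / 0.90488944 = 0.155256.
  Update: phi_21 = phi_11 - phi_22 phi_11 = 0.3084 - (0.155256)(0.3084) = 0.260519.
Step k = 3:
  phi_33 = [rho(3) - phi_21 rho(2) - phi_22 rho(1)] / [1 - phi_21 rho(1) - phi_22 rho(2)]
    numerator   = -0.161 - (0.260519)(0.2356) - (0.155256)(0.3084) = -0.27025922
    denominator = 1 - (0.260519)(0.3084) - (0.155256)(0.2356) = 0.88307762
  phi_33 = -0.27025922 / 0.88307762 = -0.306.
Therefore phi_{33} = -0.3060.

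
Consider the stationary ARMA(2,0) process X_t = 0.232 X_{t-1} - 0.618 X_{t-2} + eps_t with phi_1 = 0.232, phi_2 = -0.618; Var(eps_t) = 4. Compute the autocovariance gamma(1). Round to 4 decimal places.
\gamma(1) = 0.9474

Multiply the model equation by X_{t-k} and take expectations. With theta_0 = psi_0 = 1 and psi_j the MA(infinity) weights, this gives
  gamma(k) - sum_i phi_i gamma(k-i) = c_k,
  c_k = sigma^2 * sum_{j=k..q} theta_j psi_{j-k}   (c_k = 0 for k > q),
using gamma(-m) = gamma(m).
Pure AR (q = 0): c_0 = sigma^2 = 4, c_k = 0 for k >= 1.
Equations for k = 0, 1, 2 (AR order 2, c_2 = 0):
  (E0) gamma(0) = phi_1 gamma(1) + phi_2 gamma(2) + c_0
  (E1) gamma(1) = phi_1 gamma(0) + phi_2 gamma(1) + c_1
  (E2) gamma(2) = phi_1 gamma(1) + phi_2 gamma(0)
From (E1): gamma(1) = A gamma(0) + B with
  A = phi_1 / (1 - phi_2) = 0.232 / 1.618 = 0.143387,   B = c_1 / (1 - phi_2) = 0 / 1.618 = 0.
Insert (E2) into (E0): gamma(0) (1 - phi_2^2) = phi_1 (1 + phi_2) gamma(1) + c_0.
  phi_1 (1 + phi_2) = (0.232)(0.382) = 0.088624,   1 - phi_2^2 = 0.618076.
Replace gamma(1) by A gamma(0) + B and collect gamma(0):
  gamma(0) [0.618076 - (0.088624)(0.143387)] = c_0 = 4
  gamma(0) * 0.605368 = 4
  gamma(0) = 4 / 0.605368 = 6.607546.
  gamma(1) = A gamma(0) = (0.143387)(6.607546) = 0.947436.
Therefore gamma(1) = 0.9474 (to 4 decimal places).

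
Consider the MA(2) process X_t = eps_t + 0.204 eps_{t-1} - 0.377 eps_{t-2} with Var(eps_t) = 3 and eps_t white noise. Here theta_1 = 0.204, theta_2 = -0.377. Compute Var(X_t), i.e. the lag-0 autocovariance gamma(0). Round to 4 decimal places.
\gamma(0) = 3.5512

For an MA(q) process X_t = eps_t + sum_i theta_i eps_{t-i} with
Var(eps_t) = sigma^2, the variance is
  gamma(0) = sigma^2 * (1 + sum_i theta_i^2).
  sum_i theta_i^2 = (0.204)^2 + (-0.377)^2 = 0.041616 + 0.142129 = 0.183745.
  gamma(0) = 3 * (1 + 0.183745) = 3 * 1.183745 = 3.551235, which rounds to 3.5512.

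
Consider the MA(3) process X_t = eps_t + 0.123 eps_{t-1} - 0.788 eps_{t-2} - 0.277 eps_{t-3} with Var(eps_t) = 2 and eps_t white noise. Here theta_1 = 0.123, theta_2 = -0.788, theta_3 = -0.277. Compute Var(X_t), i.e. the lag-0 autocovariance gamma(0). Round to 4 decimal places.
\gamma(0) = 3.4256

For an MA(q) process X_t = eps_t + sum_i theta_i eps_{t-i} with
Var(eps_t) = sigma^2, the variance is
  gamma(0) = sigma^2 * (1 + sum_i theta_i^2).
  sum_i theta_i^2 = (0.123)^2 + (-0.788)^2 + (-0.277)^2 = 0.015129 + 0.620944 + 0.076729 = 0.712802.
  gamma(0) = 2 * (1 + 0.712802) = 2 * 1.712802 = 3.425604, which rounds to 3.4256.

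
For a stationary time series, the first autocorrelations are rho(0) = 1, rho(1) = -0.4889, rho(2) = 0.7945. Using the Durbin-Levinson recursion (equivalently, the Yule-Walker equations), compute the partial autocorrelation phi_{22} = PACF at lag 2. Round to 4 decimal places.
\phi_{22} = 0.7300

The PACF at lag k is phi_{kk}, the last component of the solution
to the Yule-Walker system G_k phi = r_k where
  (G_k)_{ij} = rho(|i - j|), (r_k)_i = rho(i), i,j = 1..k.
Equivalently, Durbin-Levinson gives phi_{kk} iteratively:
  phi_{11} = rho(1)
  phi_{kk} = [rho(k) - sum_{j=1..k-1} phi_{k-1,j} rho(k-j)]
            / [1 - sum_{j=1..k-1} phi_{k-1,j} rho(j)],
  phi_{k,j} = phi_{k-1,j} - phi_{kk} phi_{k-1,k-j},  j = 1..k-1.
Step k = 1:
  phi_11 = rho(1) = -0.4889.
Step k = 2:
  phi_22 = [rho(2) - phi_11 rho(1)] / [1 - phi_11 rho(1)] = [0.7945 - (-0.4889)(-0.4889)] / [1 - (-0.4889)(-0.4889)]
         = 0.55547679 / 0.76097679 = 0.73.
Therefore phi_{22} = 0.7300.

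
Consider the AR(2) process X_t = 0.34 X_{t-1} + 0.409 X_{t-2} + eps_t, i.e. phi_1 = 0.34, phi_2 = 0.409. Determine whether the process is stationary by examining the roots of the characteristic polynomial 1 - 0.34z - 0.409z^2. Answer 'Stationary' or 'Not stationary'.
\text{Stationary}

The AR(p) characteristic polynomial is P(z) = 1 - 0.34z - 0.409z^2.
Stationarity requires all roots to lie outside the unit circle, i.e. |z| > 1 for every root.
Set 1 + (-0.34) z + (-0.409) z^2 = 0, i.e. a z^2 + b z + c = 0 with a = -0.409, b = -0.34, c = 1.
Discriminant D = b^2 - 4ac = (-0.34)^2 - 4*(-0.409)*1 = 0.1156 - (-1.636) = 1.7516.
D >= 0, so the roots are real: z = (-b +/- sqrt(D)) / (2a) = (0.34 +/- 1.32348) / (-0.818).
  z_1 = (0.34 + 1.32348) / (-0.818) = -2.0336,   |z_1| = 2.0336.
  z_2 = (0.34 - 1.32348) / (-0.818) = 1.2023,   |z_2| = 1.2023.
Moduli of all roots: 2.0336, 1.2023.
All moduli strictly greater than 1? Yes.
Verdict: Stationary.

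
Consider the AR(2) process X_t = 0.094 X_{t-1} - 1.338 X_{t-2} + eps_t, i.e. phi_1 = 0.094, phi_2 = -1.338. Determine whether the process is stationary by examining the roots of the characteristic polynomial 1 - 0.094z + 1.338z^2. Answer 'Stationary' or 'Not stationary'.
\text{Not stationary}

The AR(p) characteristic polynomial is P(z) = 1 - 0.094z + 1.338z^2.
Stationarity requires all roots to lie outside the unit circle, i.e. |z| > 1 for every root.
Set 1 + (-0.094) z + (1.338) z^2 = 0, i.e. a z^2 + b z + c = 0 with a = 1.338, b = -0.094, c = 1.
Discriminant D = b^2 - 4ac = (-0.094)^2 - 4*(1.338)*1 = 0.008836 - (5.352) = -5.343164.
D < 0, so the roots are the complex-conjugate pair z = (-b +/- i sqrt(-D)) / (2a) = 0.0351 +/- 0.8638i.
For a conjugate pair |z|^2 = z * conj(z) = (product of roots) = c/a = 1/(1.338) = 0.747384, so |z| = sqrt(0.747384) = 0.8645 for both roots.
Moduli of all roots: 0.8645, 0.8645.
All moduli strictly greater than 1? No.
Verdict: Not stationary.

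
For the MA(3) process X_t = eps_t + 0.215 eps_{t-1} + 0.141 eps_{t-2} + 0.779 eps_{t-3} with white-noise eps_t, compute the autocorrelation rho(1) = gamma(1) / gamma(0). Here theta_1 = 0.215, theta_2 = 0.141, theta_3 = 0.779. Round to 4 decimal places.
\rho(1) = 0.2123

For an MA(q) process with theta_0 = 1, the autocovariance is
  gamma(k) = sigma^2 * sum_{i=0..q-k} theta_i * theta_{i+k},
and rho(k) = gamma(k) / gamma(0). Sigma^2 cancels.
  numerator   = (1)*(0.215) + (0.215)*(0.141) + (0.141)*(0.779) = 0.355154.
  denominator = (1)^2 + (0.215)^2 + (0.141)^2 + (0.779)^2 = 1.672947.
  rho(1) = 0.355154 / 1.672947 = 0.2123.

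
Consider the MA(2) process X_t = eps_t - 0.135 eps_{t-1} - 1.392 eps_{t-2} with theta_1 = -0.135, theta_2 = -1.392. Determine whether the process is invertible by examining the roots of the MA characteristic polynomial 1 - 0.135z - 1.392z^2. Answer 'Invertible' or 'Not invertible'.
\text{Not invertible}

The MA(q) characteristic polynomial is P(z) = 1 - 0.135z - 1.392z^2.
Invertibility requires all roots to lie outside the unit circle, i.e. |z| > 1 for every root.
Set 1 + (-0.135) z + (-1.392) z^2 = 0, i.e. a z^2 + b z + c = 0 with a = -1.392, b = -0.135, c = 1.
Discriminant D = b^2 - 4ac = (-0.135)^2 - 4*(-1.392)*1 = 0.018225 - (-5.568) = 5.586225.
D >= 0, so the roots are real: z = (-b +/- sqrt(D)) / (2a) = (0.135 +/- 2.36352) / (-2.784).
  z_1 = (0.135 + 2.36352) / (-2.784) = -0.8975,   |z_1| = 0.8975.
  z_2 = (0.135 - 2.36352) / (-2.784) = 0.8005,   |z_2| = 0.8005.
Moduli of all roots: 0.8975, 0.8005.
All moduli strictly greater than 1? No.
Verdict: Not invertible.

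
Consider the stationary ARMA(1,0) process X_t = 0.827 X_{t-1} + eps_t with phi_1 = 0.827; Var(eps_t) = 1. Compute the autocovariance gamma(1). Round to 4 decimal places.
\gamma(1) = 2.6165

Multiply the model equation by X_{t-k} and take expectations. With theta_0 = psi_0 = 1 and psi_j the MA(infinity) weights, this gives
  gamma(k) - sum_i phi_i gamma(k-i) = c_k,
  c_k = sigma^2 * sum_{j=k..q} theta_j psi_{j-k}   (c_k = 0 for k > q),
using gamma(-m) = gamma(m).
Pure AR (q = 0): c_0 = sigma^2 = 1, c_k = 0 for k >= 1.
Equations for k = 0 and k = 1 (AR order 1):
  gamma(0) = phi_1 gamma(1) + c_0
  gamma(1) = phi_1 gamma(0) + c_1
Substituting the second into the first: gamma(0) (1 - phi_1^2) = c_0 + phi_1 c_1, so
  gamma(0) = c_0 / (1 - phi_1^2) = 1 / (1 - (0.827)^2) = 1 / 0.316071 = 3.163846.
  gamma(1) = phi_1 gamma(0) = (0.827)(3.163846) = 2.616501.
Therefore gamma(1) = 2.6165 (to 4 decimal places).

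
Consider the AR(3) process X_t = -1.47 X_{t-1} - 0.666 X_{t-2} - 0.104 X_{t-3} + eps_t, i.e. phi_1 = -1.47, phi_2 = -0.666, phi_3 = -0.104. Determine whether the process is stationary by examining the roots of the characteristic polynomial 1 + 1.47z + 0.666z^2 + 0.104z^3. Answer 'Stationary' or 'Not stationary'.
\text{Stationary}

The AR(p) characteristic polynomial is P(z) = 1 + 1.47z + 0.666z^2 + 0.104z^3.
Stationarity requires all roots to lie outside the unit circle, i.e. |z| > 1 for every root.
Degree 3: look for a simple real root z0 first, then factor out (1 - z/z0) and solve the remaining quadratic.
Testing z0 = -1.25: P(-1.25) = 1 + (1.47)(-1.25) + (0.666)(-1.25)^2 + (0.104)(-1.25)^3
  = 1 + (-1.8375) + (1.040625) + (-0.203125) = 0.  So z_0 = -1.25 is a root, |z_0| = 1.25.
Divide out the factor (1 + 0.8 z) = (1 - z/z0) (since 1/z0 = -0.8):
  P(z) = (1 + 0.8 z)(1 + (0.67) z + (0.13) z^2)
  [check: z-coef 0.67 - (-0.8) = 1.47; z^2-coef 0.13 - (-0.8)(0.67) = 0.666; z^3-coef -(-0.8)(0.13) = 0.104.]
Remaining roots from the quadratic factor 1 + (0.67) z + (0.13) z^2:
  Set 1 + (0.67) z + (0.13) z^2 = 0, i.e. a z^2 + b z + c = 0 with a = 0.13, b = 0.67, c = 1.
  Discriminant D = b^2 - 4ac = (0.67)^2 - 4*(0.13)*1 = 0.4489 - (0.52) = -0.0711.
  D < 0, so the roots are the complex-conjugate pair z = (-b +/- i sqrt(-D)) / (2a) = -2.5769 +/- 1.0256i.
  For a conjugate pair |z|^2 = z * conj(z) = (product of roots) = c/a = 1/(0.13) = 7.692308, so |z| = sqrt(7.692308) = 2.7735 for both roots.
Moduli of all roots: 1.2500, 2.7735, 2.7735.
All moduli strictly greater than 1? Yes.
Verdict: Stationary.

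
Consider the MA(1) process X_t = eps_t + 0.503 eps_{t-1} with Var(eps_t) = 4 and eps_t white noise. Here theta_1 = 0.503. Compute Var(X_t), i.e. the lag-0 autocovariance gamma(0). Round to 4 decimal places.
\gamma(0) = 5.0120

For an MA(q) process X_t = eps_t + sum_i theta_i eps_{t-i} with
Var(eps_t) = sigma^2, the variance is
  gamma(0) = sigma^2 * (1 + sum_i theta_i^2).
  sum_i theta_i^2 = (0.503)^2 = 0.253009.
  gamma(0) = 4 * (1 + 0.253009) = 4 * 1.253009 = 5.012036, which rounds to 5.0120.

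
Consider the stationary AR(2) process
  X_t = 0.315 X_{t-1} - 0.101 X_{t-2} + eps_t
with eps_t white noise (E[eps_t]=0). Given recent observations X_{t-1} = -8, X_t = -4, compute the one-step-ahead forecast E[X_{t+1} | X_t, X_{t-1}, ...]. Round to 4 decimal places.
E[X_{t+1} \mid \mathcal F_t] = -0.4520

For an AR(p) model X_t = c + sum_i phi_i X_{t-i} + eps_t, the
one-step-ahead conditional mean is
  E[X_{t+1} | X_t, ...] = c + sum_i phi_i X_{t+1-i}.
Substitute known values:
  E[X_{t+1} | ...] = (0.315) * (-4) + (-0.101) * (-8)
                   = -0.4520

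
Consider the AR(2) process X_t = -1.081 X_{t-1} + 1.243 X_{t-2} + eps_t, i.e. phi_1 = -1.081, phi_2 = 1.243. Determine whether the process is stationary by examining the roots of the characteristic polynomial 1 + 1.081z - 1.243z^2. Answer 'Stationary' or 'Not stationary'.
\text{Not stationary}

The AR(p) characteristic polynomial is P(z) = 1 + 1.081z - 1.243z^2.
Stationarity requires all roots to lie outside the unit circle, i.e. |z| > 1 for every root.
Set 1 + (1.081) z + (-1.243) z^2 = 0, i.e. a z^2 + b z + c = 0 with a = -1.243, b = 1.081, c = 1.
Discriminant D = b^2 - 4ac = (1.081)^2 - 4*(-1.243)*1 = 1.168561 - (-4.972) = 6.140561.
D >= 0, so the roots are real: z = (-b +/- sqrt(D)) / (2a) = (-1.081 +/- 2.478016) / (-2.486).
  z_1 = (-1.081 + 2.478016) / (-2.486) = -0.562,   |z_1| = 0.562.
  z_2 = (-1.081 - 2.478016) / (-2.486) = 1.4316,   |z_2| = 1.4316.
Moduli of all roots: 0.5620, 1.4316.
All moduli strictly greater than 1? No.
Verdict: Not stationary.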